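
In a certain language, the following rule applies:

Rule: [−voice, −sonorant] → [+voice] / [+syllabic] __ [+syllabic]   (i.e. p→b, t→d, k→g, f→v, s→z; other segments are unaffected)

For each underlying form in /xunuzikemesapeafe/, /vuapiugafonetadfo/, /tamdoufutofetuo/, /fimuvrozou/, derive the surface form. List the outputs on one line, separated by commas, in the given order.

xunuzigemezabeave, vuabiugavonedadfo, tamdouvudoveduo, fimuvrozou

/xunuzikemesapeafe/: /k/ is a voiceless obstruent between vowels /i/ and /e/, so it voices to [g]. /s/ is a voiceless obstruent between vowels /e/ and /a/, so it voices to [z]. /p/ is a voiceless obstruent between vowels /a/ and /e/, so it voices to [b]. /f/ is a voiceless obstruent between vowels /a/ and /e/, so it voices to [v]. → [xunuzigemezabeave].
/vuapiugafonetadfo/: /p/ is a voiceless obstruent between vowels /a/ and /i/, so it voices to [b]. /f/ is a voiceless obstruent between vowels /a/ and /o/, so it voices to [v]. /t/ is a voiceless obstruent between vowels /e/ and /a/, so it voices to [d]. → [vuabiugavonedadfo].
/tamdoufutofetuo/: /f/ is a voiceless obstruent between vowels /u/ and /u/, so it voices to [v]. /t/ is a voiceless obstruent between vowels /u/ and /o/, so it voices to [d]. /f/ is a voiceless obstruent between vowels /o/ and /e/, so it voices to [v]. /t/ is a voiceless obstruent between vowels /e/ and /u/, so it voices to [d]. → [tamdouvudoveduo].
/fimuvrozou/: the rule's environment is not met; surfaces unchanged as [fimuvrozou].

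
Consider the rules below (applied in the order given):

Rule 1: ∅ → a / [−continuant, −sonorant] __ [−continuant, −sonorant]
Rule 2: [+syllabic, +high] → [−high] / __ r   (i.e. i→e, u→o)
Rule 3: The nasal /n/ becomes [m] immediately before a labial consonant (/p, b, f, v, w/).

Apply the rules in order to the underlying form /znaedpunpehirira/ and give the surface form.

znaedapumpeherera

Rule 1 (stop-cluster a-epenthesis): /d/ and /p/ form a stop–stop cluster, so [a] is inserted between them. /znaedpunpehirira/ → znaedapunpehirira.
Rule 2 (pre-rhotic lowering): /i/ is a high vowel immediately before /r/, so it lowers to [e]. /i/ is a high vowel immediately before /r/, so it lowers to [e]. /znaedapunpehirira/ → znaedapunpeherera.
Rule 3 (nasal place assimilation): /n/ precedes the labial consonant /p/, so it assimilates in place to [m]. /znaedapunpeherera/ → znaedapumpeherera.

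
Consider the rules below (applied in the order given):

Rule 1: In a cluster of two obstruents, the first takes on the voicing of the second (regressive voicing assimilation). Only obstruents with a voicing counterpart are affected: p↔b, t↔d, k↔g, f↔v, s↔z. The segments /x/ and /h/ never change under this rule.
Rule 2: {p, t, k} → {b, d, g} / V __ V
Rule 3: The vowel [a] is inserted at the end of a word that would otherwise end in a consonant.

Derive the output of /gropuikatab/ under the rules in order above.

Rule 1 (regressive voicing assimilation): no segment meets the environment; /gropuikatab/ is unchanged.
Rule 2 (intervocalic voicing): /p/ is a voiceless stop between vowels /o/ and /u/, so it voices to [b]. /k/ is a voiceless stop between vowels /i/ and /a/, so it voices to [g]. /t/ is a voiceless stop between vowels /a/ and /a/, so it voices to [d]. /gropuikatab/ → grobuigadab.
Rule 3 (final a-epenthesis): the form ends in the consonant /b/, so [a] is inserted word-finally. /grobuigadab/ → grobuigadaba.

grobuigadaba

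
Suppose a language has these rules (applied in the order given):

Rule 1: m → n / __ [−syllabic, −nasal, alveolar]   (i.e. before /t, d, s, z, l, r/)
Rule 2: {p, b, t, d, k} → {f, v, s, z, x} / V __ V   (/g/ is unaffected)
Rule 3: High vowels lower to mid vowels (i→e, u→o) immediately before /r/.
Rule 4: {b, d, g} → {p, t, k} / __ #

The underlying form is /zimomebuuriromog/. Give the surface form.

zimomevuoreromok

Rule 1 (nasal place assimilation): no segment meets the environment; /zimomebuuriromog/ is unchanged.
Rule 2 (intervocalic spirantization): /b/ is a stop between vowels /e/ and /u/, so it spirantizes to the fricative [v]. /zimomebuuriromog/ → zimomevuuriromog.
Rule 3 (pre-rhotic lowering): /u/ is a high vowel immediately before /r/, so it lowers to [o]. /i/ is a high vowel immediately before /r/, so it lowers to [e]. /zimomevuuriromog/ → zimomevuoreromog.
Rule 4 (final devoicing): /g/ is a voiced stop in word-final position, so it devoices to [k]. /zimomevuoreromog/ → zimomevuoreromok.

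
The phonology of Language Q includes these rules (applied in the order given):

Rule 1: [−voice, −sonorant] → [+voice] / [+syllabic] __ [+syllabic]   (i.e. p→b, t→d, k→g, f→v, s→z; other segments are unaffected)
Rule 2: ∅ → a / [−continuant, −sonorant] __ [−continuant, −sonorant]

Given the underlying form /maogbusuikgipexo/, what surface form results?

Rule 1 (intervocalic voicing): /s/ is a voiceless obstruent between vowels /u/ and /u/, so it voices to [z]. /p/ is a voiceless obstruent between vowels /i/ and /e/, so it voices to [b]. /maogbusuikgipexo/ → maogbuzuikgibexo.
Rule 2 (stop-cluster a-epenthesis): /g/ and /b/ form a stop–stop cluster, so [a] is inserted between them. /k/ and /g/ form a stop–stop cluster, so [a] is inserted between them. /maogbuzuikgibexo/ → maogabuzuikagibexo.

maogabuzuikagibexo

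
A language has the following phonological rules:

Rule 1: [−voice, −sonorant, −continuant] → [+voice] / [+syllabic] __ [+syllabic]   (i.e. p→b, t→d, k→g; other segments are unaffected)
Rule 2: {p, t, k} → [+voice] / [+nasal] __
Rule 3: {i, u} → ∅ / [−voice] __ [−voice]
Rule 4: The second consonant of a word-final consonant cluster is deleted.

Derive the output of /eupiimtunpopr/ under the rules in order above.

eubiimdunbop

Rule 1 (intervocalic voicing): /p/ is a voiceless stop between vowels /u/ and /i/, so it voices to [b]. /eupiimtunpopr/ → eubiimtunpopr.
Rule 2 (post-nasal voicing): /t/ is a voiceless stop immediately after the nasal /m/, so it voices to [d]. /p/ is a voiceless stop immediately after the nasal /n/, so it voices to [b]. /eubiimtunpopr/ → eubiimdunbopr.
Rule 3 (high vowel syncope): no segment meets the environment; /eubiimdunbopr/ is unchanged.
Rule 4 (final cluster simplification): /r/ is the second consonant of a word-final cluster /pr/, so it deletes. /eubiimdunbopr/ → eubiimdunbop.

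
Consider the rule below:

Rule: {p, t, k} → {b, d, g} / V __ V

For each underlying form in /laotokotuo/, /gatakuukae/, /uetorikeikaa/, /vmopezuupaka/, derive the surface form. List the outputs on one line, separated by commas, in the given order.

laodogoduo, gadaguugae, uedorigeigaa, vmobezuubaga

/laotokotuo/: /t/ is a voiceless stop between vowels /o/ and /o/, so it voices to [d]. /k/ is a voiceless stop between vowels /o/ and /o/, so it voices to [g]. /t/ is a voiceless stop between vowels /o/ and /u/, so it voices to [d]. → [laodogoduo].
/gatakuukae/: /t/ is a voiceless stop between vowels /a/ and /a/, so it voices to [d]. /k/ is a voiceless stop between vowels /a/ and /u/, so it voices to [g]. /k/ is a voiceless stop between vowels /u/ and /a/, so it voices to [g]. → [gadaguugae].
/uetorikeikaa/: /t/ is a voiceless stop between vowels /e/ and /o/, so it voices to [d]. /k/ is a voiceless stop between vowels /i/ and /e/, so it voices to [g]. /k/ is a voiceless stop between vowels /i/ and /a/, so it voices to [g]. → [uedorigeigaa].
/vmopezuupaka/: /p/ is a voiceless stop between vowels /o/ and /e/, so it voices to [b]. /p/ is a voiceless stop between vowels /u/ and /a/, so it voices to [b]. /k/ is a voiceless stop between vowels /a/ and /a/, so it voices to [g]. → [vmobezuubaga].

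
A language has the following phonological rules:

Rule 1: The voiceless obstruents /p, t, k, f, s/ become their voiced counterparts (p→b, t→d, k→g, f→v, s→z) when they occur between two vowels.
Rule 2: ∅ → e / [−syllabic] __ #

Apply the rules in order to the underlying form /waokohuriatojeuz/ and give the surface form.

waogohuriadojeuze

Rule 1 (intervocalic voicing): /k/ is a voiceless obstruent between vowels /o/ and /o/, so it voices to [g]. /t/ is a voiceless obstruent between vowels /a/ and /o/, so it voices to [d]. /waokohuriatojeuz/ → waogohuriadojeuz.
Rule 2 (final e-epenthesis): the form ends in the consonant /z/, so [e] is inserted word-finally. /waogohuriadojeuz/ → waogohuriadojeuze.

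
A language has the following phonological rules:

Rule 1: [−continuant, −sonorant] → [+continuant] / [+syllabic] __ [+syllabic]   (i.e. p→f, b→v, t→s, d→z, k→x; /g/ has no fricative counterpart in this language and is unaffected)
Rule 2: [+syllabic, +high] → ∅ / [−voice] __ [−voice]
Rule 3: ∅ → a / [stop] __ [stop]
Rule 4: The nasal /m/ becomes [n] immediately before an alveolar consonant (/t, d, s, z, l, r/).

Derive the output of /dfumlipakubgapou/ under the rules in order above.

dfunlifaxubagafou

Rule 1 (intervocalic spirantization): /p/ is a stop between vowels /i/ and /a/, so it spirantizes to the fricative [f]. /k/ is a stop between vowels /a/ and /u/, so it spirantizes to the fricative [x]. /p/ is a stop between vowels /a/ and /o/, so it spirantizes to the fricative [f]. /dfumlipakubgapou/ → dfumlifaxubgafou.
Rule 2 (high vowel syncope): no segment meets the environment; /dfumlifaxubgafou/ is unchanged.
Rule 3 (stop-cluster a-epenthesis): /b/ and /g/ form a stop–stop cluster, so [a] is inserted between them. /dfumlifaxubgafou/ → dfumlifaxubagafou.
Rule 4 (nasal place assimilation): /m/ precedes the alveolar consonant /l/, so it assimilates in place to [n]. /dfumlifaxubagafou/ → dfunlifaxubagafou.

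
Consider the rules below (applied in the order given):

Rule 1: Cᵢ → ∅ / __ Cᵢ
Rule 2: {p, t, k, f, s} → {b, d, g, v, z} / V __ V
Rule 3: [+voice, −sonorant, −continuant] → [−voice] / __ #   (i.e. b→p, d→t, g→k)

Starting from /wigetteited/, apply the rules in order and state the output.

wigedeidet

Rule 1 (degemination): /tt/ is a geminate; the first /t/ deletes. /wigetteited/ → wigeteited.
Rule 2 (intervocalic voicing): /t/ is a voiceless obstruent between vowels /e/ and /e/, so it voices to [d]. /t/ is a voiceless obstruent between vowels /i/ and /e/, so it voices to [d]. /wigeteited/ → wigedeided.
Rule 3 (final devoicing): /d/ is a voiced stop in word-final position, so it devoices to [t]. /wigedeided/ → wigedeidet.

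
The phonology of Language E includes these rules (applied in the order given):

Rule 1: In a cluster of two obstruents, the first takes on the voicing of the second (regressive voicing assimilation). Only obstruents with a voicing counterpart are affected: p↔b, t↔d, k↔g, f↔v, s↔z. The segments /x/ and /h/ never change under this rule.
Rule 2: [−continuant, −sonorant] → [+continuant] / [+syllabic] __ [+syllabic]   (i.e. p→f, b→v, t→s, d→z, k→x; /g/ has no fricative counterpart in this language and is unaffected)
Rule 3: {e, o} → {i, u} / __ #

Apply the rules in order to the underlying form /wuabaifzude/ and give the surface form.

wuavaivzuzi

Rule 1 (regressive voicing assimilation): /f/ precedes the voiced obstruent /z/, so it voices to [v] by assimilation. /wuabaifzude/ → wuabaivzude.
Rule 2 (intervocalic spirantization): /b/ is a stop between vowels /a/ and /a/, so it spirantizes to the fricative [v]. /d/ is a stop between vowels /u/ and /e/, so it spirantizes to the fricative [z]. /wuabaivzude/ → wuavaivzuze.
Rule 3 (final vowel raising): /e/ is a mid vowel in word-final position, so it raises to [i]. /wuavaivzuze/ → wuavaivzuzi.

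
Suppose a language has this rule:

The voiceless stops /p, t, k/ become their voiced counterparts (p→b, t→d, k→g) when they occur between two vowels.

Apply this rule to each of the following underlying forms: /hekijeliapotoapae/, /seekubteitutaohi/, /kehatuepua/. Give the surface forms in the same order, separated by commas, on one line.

hegijeliabodoabae, seegubteidudaohi, kehaduebua

/hekijeliapotoapae/: /k/ is a voiceless stop between vowels /e/ and /i/, so it voices to [g]. /p/ is a voiceless stop between vowels /a/ and /o/, so it voices to [b]. /t/ is a voiceless stop between vowels /o/ and /o/, so it voices to [d]. /p/ is a voiceless stop between vowels /a/ and /a/, so it voices to [b]. → [hegijeliabodoabae].
/seekubteitutaohi/: /k/ is a voiceless stop between vowels /e/ and /u/, so it voices to [g]. /t/ is a voiceless stop between vowels /i/ and /u/, so it voices to [d]. /t/ is a voiceless stop between vowels /u/ and /a/, so it voices to [d]. → [seegubteidudaohi].
/kehatuepua/: /t/ is a voiceless stop between vowels /a/ and /u/, so it voices to [d]. /p/ is a voiceless stop between vowels /e/ and /u/, so it voices to [b]. → [kehaduebua].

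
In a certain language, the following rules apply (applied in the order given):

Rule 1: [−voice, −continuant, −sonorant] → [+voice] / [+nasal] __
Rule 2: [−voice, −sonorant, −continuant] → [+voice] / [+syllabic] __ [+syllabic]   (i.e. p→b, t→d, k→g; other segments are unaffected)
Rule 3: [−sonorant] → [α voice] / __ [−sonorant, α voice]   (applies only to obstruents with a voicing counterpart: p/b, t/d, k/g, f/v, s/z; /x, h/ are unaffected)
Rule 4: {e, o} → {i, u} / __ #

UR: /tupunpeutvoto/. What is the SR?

tubunbeudvodu

Rule 1 (post-nasal voicing): /p/ is a voiceless stop immediately after the nasal /n/, so it voices to [b]. /tupunpeutvoto/ → tupunbeutvoto.
Rule 2 (intervocalic voicing): /p/ is a voiceless stop between vowels /u/ and /u/, so it voices to [b]. /t/ is a voiceless stop between vowels /o/ and /o/, so it voices to [d]. /tupunbeutvoto/ → tubunbeutvodo.
Rule 3 (regressive voicing assimilation): /t/ precedes the voiced obstruent /v/, so it voices to [d] by assimilation. /tubunbeutvodo/ → tubunbeudvodo.
Rule 4 (final vowel raising): /o/ is a mid vowel in word-final position, so it raises to [u]. /tubunbeudvodo/ → tubunbeudvodu.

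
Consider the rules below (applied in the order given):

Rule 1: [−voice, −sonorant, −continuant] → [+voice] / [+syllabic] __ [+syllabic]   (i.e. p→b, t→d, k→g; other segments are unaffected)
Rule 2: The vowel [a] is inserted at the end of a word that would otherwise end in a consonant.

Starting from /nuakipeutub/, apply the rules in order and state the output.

nuagibeuduba

Rule 1 (intervocalic voicing): /k/ is a voiceless stop between vowels /a/ and /i/, so it voices to [g]. /p/ is a voiceless stop between vowels /i/ and /e/, so it voices to [b]. /t/ is a voiceless stop between vowels /u/ and /u/, so it voices to [d]. /nuakipeutub/ → nuagibeudub.
Rule 2 (final a-epenthesis): the form ends in the consonant /b/, so [a] is inserted word-finally. /nuagibeudub/ → nuagibeuduba.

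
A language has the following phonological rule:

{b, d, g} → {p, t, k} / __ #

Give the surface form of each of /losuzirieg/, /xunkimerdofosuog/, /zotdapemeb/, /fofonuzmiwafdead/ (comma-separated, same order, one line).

losuziriek, xunkimerdofosuok, zotdapemep, fofonuzmiwafdeat

/losuzirieg/: /g/ is a voiced stop in word-final position, so it devoices to [k]. → [losuziriek].
/xunkimerdofosuog/: /g/ is a voiced stop in word-final position, so it devoices to [k]. → [xunkimerdofosuok].
/zotdapemeb/: /b/ is a voiced stop in word-final position, so it devoices to [p]. → [zotdapemep].
/fofonuzmiwafdead/: /d/ is a voiced stop in word-final position, so it devoices to [t]. → [fofonuzmiwafdeat].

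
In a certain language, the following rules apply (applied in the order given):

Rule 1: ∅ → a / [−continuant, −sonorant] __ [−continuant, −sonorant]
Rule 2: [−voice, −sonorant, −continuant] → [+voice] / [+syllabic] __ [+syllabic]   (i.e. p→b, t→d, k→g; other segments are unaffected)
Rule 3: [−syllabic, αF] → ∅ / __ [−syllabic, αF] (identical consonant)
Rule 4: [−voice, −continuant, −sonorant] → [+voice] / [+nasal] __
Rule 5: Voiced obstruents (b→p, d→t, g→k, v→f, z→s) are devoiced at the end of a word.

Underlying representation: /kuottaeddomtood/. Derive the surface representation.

kuodadaedadomdoot

Rule 1 (stop-cluster a-epenthesis): /t/ and /t/ form a stop–stop cluster, so [a] is inserted between them. /d/ and /d/ form a stop–stop cluster, so [a] is inserted between them. /kuottaeddomtood/ → kuotataedadomtood.
Rule 2 (intervocalic voicing): /t/ is a voiceless stop between vowels /o/ and /a/, so it voices to [d]. /t/ is a voiceless stop between vowels /a/ and /a/, so it voices to [d]. /kuotataedadomtood/ → kuodadaedadomtood.
Rule 3 (degemination): no segment meets the environment; /kuodadaedadomtood/ is unchanged.
Rule 4 (post-nasal voicing): /t/ is a voiceless stop immediately after the nasal /m/, so it voices to [d]. /kuodadaedadomtood/ → kuodadaedadomdood.
Rule 5 (final devoicing): /d/ is a voiced obstruent in word-final position, so it devoices to [t]. /kuodadaedadomdood/ → kuodadaedadomdoot.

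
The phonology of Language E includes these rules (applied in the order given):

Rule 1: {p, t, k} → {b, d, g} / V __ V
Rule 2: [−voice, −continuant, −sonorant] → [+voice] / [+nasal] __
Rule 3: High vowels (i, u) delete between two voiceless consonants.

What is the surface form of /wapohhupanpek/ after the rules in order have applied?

Rule 1 (intervocalic voicing): /p/ is a voiceless stop between vowels /a/ and /o/, so it voices to [b]. /p/ is a voiceless stop between vowels /u/ and /a/, so it voices to [b]. /wapohhupanpek/ → wabohhubanpek.
Rule 2 (post-nasal voicing): /p/ is a voiceless stop immediately after the nasal /n/, so it voices to [b]. /wabohhubanpek/ → wabohhubanbek.
Rule 3 (high vowel syncope): no segment meets the environment; /wabohhubanbek/ is unchanged.

wabohhubanbek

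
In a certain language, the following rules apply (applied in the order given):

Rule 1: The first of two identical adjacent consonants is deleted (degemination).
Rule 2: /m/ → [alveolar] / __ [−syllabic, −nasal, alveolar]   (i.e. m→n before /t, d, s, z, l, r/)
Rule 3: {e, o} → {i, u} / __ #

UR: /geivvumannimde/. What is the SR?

geivumanindi

Rule 1 (degemination): /vv/ is a geminate; the first /v/ deletes. /nn/ is a geminate; the first /n/ deletes. /geivvumannimde/ → geivumanimde.
Rule 2 (nasal place assimilation): /m/ precedes the alveolar consonant /d/, so it assimilates in place to [n]. /geivumanimde/ → geivumaninde.
Rule 3 (final vowel raising): /e/ is a mid vowel in word-final position, so it raises to [i]. /geivumaninde/ → geivumanindi.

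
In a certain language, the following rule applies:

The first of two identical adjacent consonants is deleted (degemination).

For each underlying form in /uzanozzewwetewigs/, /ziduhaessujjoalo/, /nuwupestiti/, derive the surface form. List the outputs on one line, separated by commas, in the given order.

/uzanozzewwetewigs/: /zz/ is a geminate; the first /z/ deletes. /ww/ is a geminate; the first /w/ deletes. → [uzanozewetewigs].
/ziduhaessujjoalo/: /ss/ is a geminate; the first /s/ deletes. /jj/ is a geminate; the first /j/ deletes. → [ziduhaesujoalo].
/nuwupestiti/: the rule's environment is not met; surfaces unchanged as [nuwupestiti].

uzanozewetewigs, ziduhaesujoalo, nuwupestiti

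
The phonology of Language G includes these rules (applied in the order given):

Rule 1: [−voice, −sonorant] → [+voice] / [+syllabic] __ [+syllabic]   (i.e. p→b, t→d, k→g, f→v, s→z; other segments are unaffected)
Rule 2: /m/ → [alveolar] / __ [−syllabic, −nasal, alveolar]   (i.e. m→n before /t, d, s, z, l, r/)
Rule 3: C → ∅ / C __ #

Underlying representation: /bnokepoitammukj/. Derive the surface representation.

Rule 1 (intervocalic voicing): /k/ is a voiceless obstruent between vowels /o/ and /e/, so it voices to [g]. /p/ is a voiceless obstruent between vowels /e/ and /o/, so it voices to [b]. /t/ is a voiceless obstruent between vowels /i/ and /a/, so it voices to [d]. /bnokepoitammukj/ → bnogeboidammukj.
Rule 2 (nasal place assimilation): no segment meets the environment; /bnogeboidammukj/ is unchanged.
Rule 3 (final cluster simplification): /j/ is the second consonant of a word-final cluster /kj/, so it deletes. /bnogeboidammukj/ → bnogeboidammuk.

bnogeboidammuk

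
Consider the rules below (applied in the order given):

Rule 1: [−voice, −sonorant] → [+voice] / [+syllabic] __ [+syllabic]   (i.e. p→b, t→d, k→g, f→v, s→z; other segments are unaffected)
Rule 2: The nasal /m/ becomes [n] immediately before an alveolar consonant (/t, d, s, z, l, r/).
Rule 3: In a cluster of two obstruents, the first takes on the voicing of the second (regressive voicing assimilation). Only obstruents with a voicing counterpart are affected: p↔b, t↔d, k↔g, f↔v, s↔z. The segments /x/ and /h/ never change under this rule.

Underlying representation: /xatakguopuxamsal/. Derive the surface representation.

Rule 1 (intervocalic voicing): /t/ is a voiceless obstruent between vowels /a/ and /a/, so it voices to [d]. /p/ is a voiceless obstruent between vowels /o/ and /u/, so it voices to [b]. /xatakguopuxamsal/ → xadakguobuxamsal.
Rule 2 (nasal place assimilation): /m/ precedes the alveolar consonant /s/, so it assimilates in place to [n]. /xadakguobuxamsal/ → xadakguobuxansal.
Rule 3 (regressive voicing assimilation): /k/ precedes the voiced obstruent /g/, so it voices to [g] by assimilation. /xadakguobuxansal/ → xadagguobuxansal.

xadagguobuxansal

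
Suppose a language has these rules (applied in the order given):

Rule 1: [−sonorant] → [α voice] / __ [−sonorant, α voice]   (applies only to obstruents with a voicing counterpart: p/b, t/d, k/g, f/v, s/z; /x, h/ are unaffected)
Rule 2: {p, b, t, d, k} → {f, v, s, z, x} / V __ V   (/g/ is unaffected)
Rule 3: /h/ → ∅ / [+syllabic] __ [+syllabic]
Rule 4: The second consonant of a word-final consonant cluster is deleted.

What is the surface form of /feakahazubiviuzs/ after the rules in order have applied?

feaxaazuvivius

Rule 1 (regressive voicing assimilation): /z/ precedes the voiceless obstruent /s/, so it devoices to [s] by assimilation. /feakahazubiviuzs/ → feakahazubiviuss.
Rule 2 (intervocalic spirantization): /k/ is a stop between vowels /a/ and /a/, so it spirantizes to the fricative [x]. /b/ is a stop between vowels /u/ and /i/, so it spirantizes to the fricative [v]. /feakahazubiviuss/ → feaxahazuviviuss.
Rule 3 (intervocalic h-deletion): /h/ occurs between vowels /a/ and /a/, so it deletes. /feaxahazuviviuss/ → feaxaazuviviuss.
Rule 4 (final cluster simplification): /s/ is the second consonant of a word-final cluster /ss/, so it deletes. /feaxaazuviviuss/ → feaxaazuvivius.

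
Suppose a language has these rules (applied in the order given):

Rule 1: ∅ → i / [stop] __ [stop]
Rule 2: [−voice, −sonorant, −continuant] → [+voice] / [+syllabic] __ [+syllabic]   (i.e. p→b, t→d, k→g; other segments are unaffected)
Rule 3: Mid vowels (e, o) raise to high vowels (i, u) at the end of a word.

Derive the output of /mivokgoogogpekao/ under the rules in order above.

mivogigoogogibegau

Rule 1 (stop-cluster i-epenthesis): /k/ and /g/ form a stop–stop cluster, so [i] is inserted between them. /g/ and /p/ form a stop–stop cluster, so [i] is inserted between them. /mivokgoogogpekao/ → mivokigoogogipekao.
Rule 2 (intervocalic voicing): /k/ is a voiceless stop between vowels /o/ and /i/, so it voices to [g]. /p/ is a voiceless stop between vowels /i/ and /e/, so it voices to [b]. /k/ is a voiceless stop between vowels /e/ and /a/, so it voices to [g]. /mivokigoogogipekao/ → mivogigoogogibegao.
Rule 3 (final vowel raising): /o/ is a mid vowel in word-final position, so it raises to [u]. /mivogigoogogibegao/ → mivogigoogogibegau.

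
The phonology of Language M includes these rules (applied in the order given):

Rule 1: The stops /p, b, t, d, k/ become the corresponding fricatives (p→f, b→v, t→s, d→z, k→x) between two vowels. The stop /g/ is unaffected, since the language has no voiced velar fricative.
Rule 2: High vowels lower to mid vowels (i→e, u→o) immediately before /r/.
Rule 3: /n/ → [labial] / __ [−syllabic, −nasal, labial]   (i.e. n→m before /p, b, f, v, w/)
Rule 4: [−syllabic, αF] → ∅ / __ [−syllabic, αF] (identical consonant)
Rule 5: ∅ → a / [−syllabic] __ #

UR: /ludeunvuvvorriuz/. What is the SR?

luzeumvuvoriuza

Rule 1 (intervocalic spirantization): /d/ is a stop between vowels /u/ and /e/, so it spirantizes to the fricative [z]. /ludeunvuvvorriuz/ → luzeunvuvvorriuz.
Rule 2 (pre-rhotic lowering): no segment meets the environment; /luzeunvuvvorriuz/ is unchanged.
Rule 3 (nasal place assimilation): /n/ precedes the labial consonant /v/, so it assimilates in place to [m]. /luzeunvuvvorriuz/ → luzeumvuvvorriuz.
Rule 4 (degemination): /vv/ is a geminate; the first /v/ deletes. /rr/ is a geminate; the first /r/ deletes. /luzeumvuvvorriuz/ → luzeumvuvoriuz.
Rule 5 (final a-epenthesis): the form ends in the consonant /z/, so [a] is inserted word-finally. /luzeumvuvoriuz/ → luzeumvuvoriuza.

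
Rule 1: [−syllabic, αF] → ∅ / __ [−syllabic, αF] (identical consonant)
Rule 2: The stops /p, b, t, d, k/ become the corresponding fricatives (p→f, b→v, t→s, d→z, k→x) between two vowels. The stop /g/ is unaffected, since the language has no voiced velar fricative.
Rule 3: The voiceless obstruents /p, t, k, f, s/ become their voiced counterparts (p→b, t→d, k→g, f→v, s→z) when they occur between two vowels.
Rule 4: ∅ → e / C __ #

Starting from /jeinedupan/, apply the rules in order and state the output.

Rule 1 (degemination): no segment meets the environment; /jeinedupan/ is unchanged.
Rule 2 (intervocalic spirantization): /d/ is a stop between vowels /e/ and /u/, so it spirantizes to the fricative [z]. /p/ is a stop between vowels /u/ and /a/, so it spirantizes to the fricative [f]. /jeinedupan/ → jeinezufan.
Rule 3 (intervocalic voicing): /f/ is a voiceless obstruent between vowels /u/ and /a/, so it voices to [v]. /jeinezufan/ → jeinezuvan.
Rule 4 (final e-epenthesis): the form ends in the consonant /n/, so [e] is inserted word-finally. /jeinezuvan/ → jeinezuvane.

jeinezuvane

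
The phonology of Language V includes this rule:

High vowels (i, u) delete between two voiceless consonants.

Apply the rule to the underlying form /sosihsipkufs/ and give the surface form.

soshspkfs

/i/ is a high vowel flanked by voiceless consonants /s/ and /h/, so it deletes.
/i/ is a high vowel flanked by voiceless consonants /s/ and /p/, so it deletes.
/u/ is a high vowel flanked by voiceless consonants /k/ and /f/, so it deletes.
Surface form: [soshspkfs].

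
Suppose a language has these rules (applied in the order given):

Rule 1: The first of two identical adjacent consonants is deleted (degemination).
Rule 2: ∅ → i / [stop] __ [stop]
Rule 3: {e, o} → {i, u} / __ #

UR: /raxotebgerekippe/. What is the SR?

Rule 1 (degemination): /pp/ is a geminate; the first /p/ deletes. /raxotebgerekippe/ → raxotebgerekipe.
Rule 2 (stop-cluster i-epenthesis): /b/ and /g/ form a stop–stop cluster, so [i] is inserted between them. /raxotebgerekipe/ → raxotebigerekipe.
Rule 3 (final vowel raising): /e/ is a mid vowel in word-final position, so it raises to [i]. /raxotebigerekipe/ → raxotebigerekipi.

raxotebigerekipi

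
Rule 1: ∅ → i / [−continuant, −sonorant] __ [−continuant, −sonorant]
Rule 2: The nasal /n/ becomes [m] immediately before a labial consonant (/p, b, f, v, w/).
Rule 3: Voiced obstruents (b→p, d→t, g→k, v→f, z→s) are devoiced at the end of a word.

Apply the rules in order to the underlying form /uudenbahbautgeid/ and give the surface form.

Rule 1 (stop-cluster i-epenthesis): /t/ and /g/ form a stop–stop cluster, so [i] is inserted between them. /uudenbahbautgeid/ → uudenbahbautigeid.
Rule 2 (nasal place assimilation): /n/ precedes the labial consonant /b/, so it assimilates in place to [m]. /uudenbahbautigeid/ → uudembahbautigeid.
Rule 3 (final devoicing): /d/ is a voiced obstruent in word-final position, so it devoices to [t]. /uudembahbautigeid/ → uudembahbautigeit.

uudembahbautigeit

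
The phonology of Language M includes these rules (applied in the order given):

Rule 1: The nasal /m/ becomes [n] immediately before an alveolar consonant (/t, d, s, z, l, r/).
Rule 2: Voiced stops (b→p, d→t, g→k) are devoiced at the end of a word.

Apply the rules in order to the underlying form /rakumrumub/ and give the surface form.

rakunrumup

Rule 1 (nasal place assimilation): /m/ precedes the alveolar consonant /r/, so it assimilates in place to [n]. /rakumrumub/ → rakunrumub.
Rule 2 (final devoicing): /b/ is a voiced stop in word-final position, so it devoices to [p]. /rakunrumub/ → rakunrumup.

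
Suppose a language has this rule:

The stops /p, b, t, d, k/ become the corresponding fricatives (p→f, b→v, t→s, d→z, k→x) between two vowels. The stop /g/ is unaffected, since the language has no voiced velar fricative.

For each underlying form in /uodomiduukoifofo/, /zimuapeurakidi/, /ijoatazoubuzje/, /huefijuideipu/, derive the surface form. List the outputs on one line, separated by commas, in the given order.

/uodomiduukoifofo/: /d/ is a stop between vowels /o/ and /o/, so it spirantizes to the fricative [z]. /d/ is a stop between vowels /i/ and /u/, so it spirantizes to the fricative [z]. /k/ is a stop between vowels /u/ and /o/, so it spirantizes to the fricative [x]. → [uozomizuuxoifofo].
/zimuapeurakidi/: /p/ is a stop between vowels /a/ and /e/, so it spirantizes to the fricative [f]. /k/ is a stop between vowels /a/ and /i/, so it spirantizes to the fricative [x]. /d/ is a stop between vowels /i/ and /i/, so it spirantizes to the fricative [z]. → [zimuafeuraxizi].
/ijoatazoubuzje/: /t/ is a stop between vowels /a/ and /a/, so it spirantizes to the fricative [s]. /b/ is a stop between vowels /u/ and /u/, so it spirantizes to the fricative [v]. → [ijoasazouvuzje].
/huefijuideipu/: /d/ is a stop between vowels /i/ and /e/, so it spirantizes to the fricative [z]. /p/ is a stop between vowels /i/ and /u/, so it spirantizes to the fricative [f]. → [huefijuizeifu].

uozomizuuxoifofo, zimuafeuraxizi, ijoasazouvuzje, huefijuizeifu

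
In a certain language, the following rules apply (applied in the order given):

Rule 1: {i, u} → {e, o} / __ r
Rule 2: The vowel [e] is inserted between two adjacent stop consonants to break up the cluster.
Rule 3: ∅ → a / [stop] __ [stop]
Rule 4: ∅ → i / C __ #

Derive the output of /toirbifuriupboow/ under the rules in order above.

Rule 1 (pre-rhotic lowering): /i/ is a high vowel immediately before /r/, so it lowers to [e]. /u/ is a high vowel immediately before /r/, so it lowers to [o]. /toirbifuriupboow/ → toerbiforiupboow.
Rule 2 (stop-cluster e-epenthesis): /p/ and /b/ form a stop–stop cluster, so [e] is inserted between them. /toerbiforiupboow/ → toerbiforiupeboow.
Rule 3 (stop-cluster a-epenthesis): no segment meets the environment; /toerbiforiupeboow/ is unchanged.
Rule 4 (final i-epenthesis): the form ends in the consonant /w/, so [i] is inserted word-finally. /toerbiforiupeboow/ → toerbiforiupeboowi.

toerbiforiupeboowi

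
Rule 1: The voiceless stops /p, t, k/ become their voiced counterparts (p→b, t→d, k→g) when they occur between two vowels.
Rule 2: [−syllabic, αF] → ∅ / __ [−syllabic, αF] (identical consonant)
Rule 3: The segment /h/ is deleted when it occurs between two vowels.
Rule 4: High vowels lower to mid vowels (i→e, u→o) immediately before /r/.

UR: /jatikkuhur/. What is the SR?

jadikuor

Rule 1 (intervocalic voicing): /t/ is a voiceless stop between vowels /a/ and /i/, so it voices to [d]. /jatikkuhur/ → jadikkuhur.
Rule 2 (degemination): /kk/ is a geminate; the first /k/ deletes. /jadikkuhur/ → jadikuhur.
Rule 3 (intervocalic h-deletion): /h/ occurs between vowels /u/ and /u/, so it deletes. /jadikuhur/ → jadikuur.
Rule 4 (pre-rhotic lowering): /u/ is a high vowel immediately before /r/, so it lowers to [o]. /jadikuur/ → jadikuor.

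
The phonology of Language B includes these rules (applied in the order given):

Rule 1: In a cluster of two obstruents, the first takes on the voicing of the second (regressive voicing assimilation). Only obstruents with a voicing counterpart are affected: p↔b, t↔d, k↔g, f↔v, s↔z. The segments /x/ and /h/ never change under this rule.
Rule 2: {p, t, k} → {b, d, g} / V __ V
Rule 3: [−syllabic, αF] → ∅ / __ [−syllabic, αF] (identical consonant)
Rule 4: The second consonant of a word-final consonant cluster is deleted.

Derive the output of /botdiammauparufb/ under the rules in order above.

Rule 1 (regressive voicing assimilation): /t/ precedes the voiced obstruent /d/, so it voices to [d] by assimilation. /f/ precedes the voiced obstruent /b/, so it voices to [v] by assimilation. /botdiammauparufb/ → boddiammauparuvb.
Rule 2 (intervocalic voicing): /p/ is a voiceless stop between vowels /u/ and /a/, so it voices to [b]. /boddiammauparuvb/ → boddiammaubaruvb.
Rule 3 (degemination): /dd/ is a geminate; the first /d/ deletes. /mm/ is a geminate; the first /m/ deletes. /boddiammaubaruvb/ → bodiamaubaruvb.
Rule 4 (final cluster simplification): /b/ is the second consonant of a word-final cluster /vb/, so it deletes. /bodiamaubaruvb/ → bodiamaubaruv.

bodiamaubaruv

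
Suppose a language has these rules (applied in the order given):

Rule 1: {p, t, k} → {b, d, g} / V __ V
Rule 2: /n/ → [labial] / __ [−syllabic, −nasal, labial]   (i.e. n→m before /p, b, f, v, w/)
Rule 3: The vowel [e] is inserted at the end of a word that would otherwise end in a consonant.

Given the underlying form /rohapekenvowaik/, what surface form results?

rohabegemvowaike

Rule 1 (intervocalic voicing): /p/ is a voiceless stop between vowels /a/ and /e/, so it voices to [b]. /k/ is a voiceless stop between vowels /e/ and /e/, so it voices to [g]. /rohapekenvowaik/ → rohabegenvowaik.
Rule 2 (nasal place assimilation): /n/ precedes the labial consonant /v/, so it assimilates in place to [m]. /rohabegenvowaik/ → rohabegemvowaik.
Rule 3 (final e-epenthesis): the form ends in the consonant /k/, so [e] is inserted word-finally. /rohabegemvowaik/ → rohabegemvowaike.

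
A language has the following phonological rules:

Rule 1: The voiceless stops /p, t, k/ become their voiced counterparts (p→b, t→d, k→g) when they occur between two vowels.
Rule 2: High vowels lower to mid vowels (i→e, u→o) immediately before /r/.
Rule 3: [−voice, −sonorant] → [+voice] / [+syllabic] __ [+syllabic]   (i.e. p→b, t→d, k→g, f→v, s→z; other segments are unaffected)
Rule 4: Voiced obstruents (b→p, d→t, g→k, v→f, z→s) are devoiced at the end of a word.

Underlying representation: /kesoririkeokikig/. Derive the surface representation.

kezorerigeogigik

Rule 1 (intervocalic voicing): /k/ is a voiceless stop between vowels /i/ and /e/, so it voices to [g]. /k/ is a voiceless stop between vowels /o/ and /i/, so it voices to [g]. /k/ is a voiceless stop between vowels /i/ and /i/, so it voices to [g]. /kesoririkeokikig/ → kesoririgeogigig.
Rule 2 (pre-rhotic lowering): /i/ is a high vowel immediately before /r/, so it lowers to [e]. /kesoririgeogigig/ → kesorerigeogigig.
Rule 3 (intervocalic voicing): /s/ is a voiceless obstruent between vowels /e/ and /o/, so it voices to [z]. /kesorerigeogigig/ → kezorerigeogigig.
Rule 4 (final devoicing): /g/ is a voiced obstruent in word-final position, so it devoices to [k]. /kezorerigeogigig/ → kezorerigeogigik.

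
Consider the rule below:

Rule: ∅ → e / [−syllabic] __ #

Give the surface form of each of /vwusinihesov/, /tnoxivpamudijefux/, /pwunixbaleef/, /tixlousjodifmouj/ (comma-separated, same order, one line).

vwusinihesove, tnoxivpamudijefuxe, pwunixbaleefe, tixlousjodifmouje

/vwusinihesov/: the form ends in the consonant /v/, so [e] is inserted word-finally. → [vwusinihesove].
/tnoxivpamudijefux/: the form ends in the consonant /x/, so [e] is inserted word-finally. → [tnoxivpamudijefuxe].
/pwunixbaleef/: the form ends in the consonant /f/, so [e] is inserted word-finally. → [pwunixbaleefe].
/tixlousjodifmouj/: the form ends in the consonant /j/, so [e] is inserted word-finally. → [tixlousjodifmouje].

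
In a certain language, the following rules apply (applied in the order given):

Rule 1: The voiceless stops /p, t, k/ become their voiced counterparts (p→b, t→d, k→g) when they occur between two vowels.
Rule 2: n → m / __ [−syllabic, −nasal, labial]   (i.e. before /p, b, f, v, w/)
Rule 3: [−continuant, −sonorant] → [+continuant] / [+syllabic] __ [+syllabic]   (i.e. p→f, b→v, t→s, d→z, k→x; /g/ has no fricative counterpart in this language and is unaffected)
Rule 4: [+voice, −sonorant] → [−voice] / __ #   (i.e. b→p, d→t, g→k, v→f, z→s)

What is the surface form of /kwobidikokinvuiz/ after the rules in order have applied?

Rule 1 (intervocalic voicing): /k/ is a voiceless stop between vowels /i/ and /o/, so it voices to [g]. /k/ is a voiceless stop between vowels /o/ and /i/, so it voices to [g]. /kwobidikokinvuiz/ → kwobidigoginvuiz.
Rule 2 (nasal place assimilation): /n/ precedes the labial consonant /v/, so it assimilates in place to [m]. /kwobidigoginvuiz/ → kwobidigogimvuiz.
Rule 3 (intervocalic spirantization): /b/ is a stop between vowels /o/ and /i/, so it spirantizes to the fricative [v]. /d/ is a stop between vowels /i/ and /i/, so it spirantizes to the fricative [z]. /kwobidigogimvuiz/ → kwovizigogimvuiz.
Rule 4 (final devoicing): /z/ is a voiced obstruent in word-final position, so it devoices to [s]. /kwovizigogimvuiz/ → kwovizigogimvuis.

kwovizigogimvuis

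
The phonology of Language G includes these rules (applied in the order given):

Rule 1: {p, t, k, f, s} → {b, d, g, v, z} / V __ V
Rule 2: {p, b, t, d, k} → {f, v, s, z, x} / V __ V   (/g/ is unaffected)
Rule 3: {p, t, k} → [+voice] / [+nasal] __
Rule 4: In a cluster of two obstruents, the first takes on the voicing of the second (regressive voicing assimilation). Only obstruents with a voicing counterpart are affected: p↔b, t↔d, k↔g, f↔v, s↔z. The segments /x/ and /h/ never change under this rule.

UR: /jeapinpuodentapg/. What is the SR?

Rule 1 (intervocalic voicing): /p/ is a voiceless obstruent between vowels /a/ and /i/, so it voices to [b]. /jeapinpuodentapg/ → jeabinpuodentapg.
Rule 2 (intervocalic spirantization): /b/ is a stop between vowels /a/ and /i/, so it spirantizes to the fricative [v]. /d/ is a stop between vowels /o/ and /e/, so it spirantizes to the fricative [z]. /jeabinpuodentapg/ → jeavinpuozentapg.
Rule 3 (post-nasal voicing): /p/ is a voiceless stop immediately after the nasal /n/, so it voices to [b]. /t/ is a voiceless stop immediately after the nasal /n/, so it voices to [d]. /jeavinpuozentapg/ → jeavinbuozendapg.
Rule 4 (regressive voicing assimilation): /p/ precedes the voiced obstruent /g/, so it voices to [b] by assimilation. /jeavinbuozendapg/ → jeavinbuozendabg.

jeavinbuozendabg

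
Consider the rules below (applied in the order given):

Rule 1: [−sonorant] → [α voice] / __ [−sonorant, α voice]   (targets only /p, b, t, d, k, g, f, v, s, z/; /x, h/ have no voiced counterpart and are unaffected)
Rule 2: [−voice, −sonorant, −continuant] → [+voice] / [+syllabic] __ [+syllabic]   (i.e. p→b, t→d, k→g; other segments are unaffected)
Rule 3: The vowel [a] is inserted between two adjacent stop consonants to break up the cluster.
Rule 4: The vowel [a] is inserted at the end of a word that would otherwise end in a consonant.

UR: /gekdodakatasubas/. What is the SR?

gegadodagadasubasa

Rule 1 (regressive voicing assimilation): /k/ precedes the voiced obstruent /d/, so it voices to [g] by assimilation. /gekdodakatasubas/ → gegdodakatasubas.
Rule 2 (intervocalic voicing): /k/ is a voiceless stop between vowels /a/ and /a/, so it voices to [g]. /t/ is a voiceless stop between vowels /a/ and /a/, so it voices to [d]. /gegdodakatasubas/ → gegdodagadasubas.
Rule 3 (stop-cluster a-epenthesis): /g/ and /d/ form a stop–stop cluster, so [a] is inserted between them. /gegdodagadasubas/ → gegadodagadasubas.
Rule 4 (final a-epenthesis): the form ends in the consonant /s/, so [a] is inserted word-finally. /gegadodagadasubas/ → gegadodagadasubasa.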